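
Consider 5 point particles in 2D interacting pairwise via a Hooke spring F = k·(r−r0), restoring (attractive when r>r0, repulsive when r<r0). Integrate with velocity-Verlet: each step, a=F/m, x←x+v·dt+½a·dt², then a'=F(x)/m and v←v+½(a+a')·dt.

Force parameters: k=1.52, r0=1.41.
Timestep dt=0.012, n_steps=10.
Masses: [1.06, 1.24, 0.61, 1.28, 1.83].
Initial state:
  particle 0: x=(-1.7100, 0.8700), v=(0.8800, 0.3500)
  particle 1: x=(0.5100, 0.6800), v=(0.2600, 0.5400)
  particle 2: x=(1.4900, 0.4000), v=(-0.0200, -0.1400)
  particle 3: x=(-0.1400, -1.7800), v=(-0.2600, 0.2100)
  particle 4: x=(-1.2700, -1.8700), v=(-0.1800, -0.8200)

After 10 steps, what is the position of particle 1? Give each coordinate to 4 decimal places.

(0.5196, 0.7240)

step 0: x0=(-1.7100, 0.8700) x1=(0.5100, 0.6800) x2=(1.4900, 0.4000) x3=(-0.1400, -1.7800) x4=(-1.2700, -1.8700)
step 1: x0=(-1.6991, 0.8739) x1=(0.5129, 0.6863) x2=(1.4891, 0.3979) x3=(-0.1431, -1.7772) x4=(-1.2720, -1.8796)
step 2: x0=(-1.6874, 0.8771) x1=(0.5154, 0.6921) x2=(1.4867, 0.3950) x3=(-0.1461, -1.7737) x4=(-1.2738, -1.8887)
step 3: x0=(-1.6749, 0.8797) x1=(0.5174, 0.6976) x2=(1.4830, 0.3913) x3=(-0.1490, -1.7697) x4=(-1.2753, -1.8973)
step 4: x0=(-1.6617, 0.8816) x1=(0.5190, 0.7026) x2=(1.4779, 0.3868) x3=(-0.1518, -1.7650) x4=(-1.2766, -1.9054)
step 5: x0=(-1.6478, 0.8829) x1=(0.5202, 0.7072) x2=(1.4715, 0.3814) x3=(-0.1545, -1.7597) x4=(-1.2776, -1.9130)
step 6: x0=(-1.6332, 0.8835) x1=(0.5209, 0.7114) x2=(1.4636, 0.3753) x3=(-0.1571, -1.7538) x4=(-1.2783, -1.9201)
step 7: x0=(-1.6179, 0.8835) x1=(0.5212, 0.7152) x2=(1.4545, 0.3683) x3=(-0.1596, -1.7473) x4=(-1.2787, -1.9267)
step 8: x0=(-1.6019, 0.8828) x1=(0.5211, 0.7186) x2=(1.4440, 0.3605) x3=(-0.1621, -1.7402) x4=(-1.2789, -1.9328)
step 9: x0=(-1.5851, 0.8815) x1=(0.5206, 0.7215) x2=(1.4322, 0.3519) x3=(-0.1644, -1.7324) x4=(-1.2788, -1.9384)
step 10: x0=(-1.5678, 0.8796) x1=(0.5196, 0.7240) x2=(1.4191, 0.3426) x3=(-0.1666, -1.7241) x4=(-1.2785, -1.9435)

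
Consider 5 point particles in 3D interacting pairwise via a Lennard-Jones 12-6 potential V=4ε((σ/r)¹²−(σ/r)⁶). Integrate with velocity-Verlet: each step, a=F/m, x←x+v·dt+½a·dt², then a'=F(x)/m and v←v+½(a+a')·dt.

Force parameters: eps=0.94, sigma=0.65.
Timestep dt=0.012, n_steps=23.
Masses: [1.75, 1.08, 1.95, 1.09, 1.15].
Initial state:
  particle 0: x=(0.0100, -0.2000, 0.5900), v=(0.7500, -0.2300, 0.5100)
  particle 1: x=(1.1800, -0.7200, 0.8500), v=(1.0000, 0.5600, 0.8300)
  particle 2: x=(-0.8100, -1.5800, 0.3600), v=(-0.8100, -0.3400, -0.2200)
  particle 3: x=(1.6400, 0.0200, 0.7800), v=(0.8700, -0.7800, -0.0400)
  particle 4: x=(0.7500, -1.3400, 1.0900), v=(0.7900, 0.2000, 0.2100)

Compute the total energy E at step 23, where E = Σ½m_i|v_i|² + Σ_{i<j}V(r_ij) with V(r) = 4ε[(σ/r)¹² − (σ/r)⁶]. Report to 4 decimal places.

2.3315

step 0: x0=(0.0100, -0.2000, 0.5900) x1=(1.1800, -0.7200, 0.8500) x2=(-0.8100, -1.5800, 0.3600) x3=(1.6400, 0.0200, 0.7800) x4=(0.7500, -1.3400, 1.0900)
step 1: x0=(0.0190, -0.2028, 0.5961) x1=(1.1920, -0.7133, 0.8600) x2=(-0.8197, -1.5841, 0.3574) x3=(1.6503, 0.0105, 0.7795) x4=(0.7596, -1.3374, 1.0925)
step 2: x0=(0.0281, -0.2056, 0.6023) x1=(1.2039, -0.7066, 0.8701) x2=(-0.8294, -1.5882, 0.3547) x3=(1.6604, 0.0006, 0.7791) x4=(0.7694, -1.3345, 1.0948)
step 3: x0=(0.0371, -0.2084, 0.6084) x1=(1.2157, -0.6999, 0.8803) x2=(-0.8391, -1.5922, 0.3521) x3=(1.6703, -0.0096, 0.7787) x4=(0.7794, -1.3312, 1.0970)
step 4: x0=(0.0462, -0.2112, 0.6145) x1=(1.2275, -0.6931, 0.8905) x2=(-0.8488, -1.5963, 0.3495) x3=(1.6799, -0.0202, 0.7784) x4=(0.7897, -1.3276, 1.0990)
step 5: x0=(0.0553, -0.2140, 0.6207) x1=(1.2393, -0.6863, 0.9008) x2=(-0.8585, -1.6004, 0.3468) x3=(1.6893, -0.0312, 0.7781) x4=(0.8002, -1.3236, 1.1010)
step 6: x0=(0.0645, -0.2169, 0.6269) x1=(1.2511, -0.6795, 0.9111) x2=(-0.8682, -1.6044, 0.3442) x3=(1.6984, -0.0426, 0.7780) x4=(0.8109, -1.3192, 1.1028)
step 7: x0=(0.0736, -0.2198, 0.6330) x1=(1.2628, -0.6727, 0.9215) x2=(-0.8779, -1.6085, 0.3416) x3=(1.7072, -0.0543, 0.7778) x4=(0.8219, -1.3145, 1.1045)
step 8: x0=(0.0828, -0.2227, 0.6392) x1=(1.2745, -0.6660, 0.9318) x2=(-0.8876, -1.6125, 0.3389) x3=(1.7158, -0.0664, 0.7778) x4=(0.8331, -1.3094, 1.1061)
step 9: x0=(0.0921, -0.2256, 0.6454) x1=(1.2861, -0.6593, 0.9422) x2=(-0.8973, -1.6166, 0.3363) x3=(1.7241, -0.0787, 0.7778) x4=(0.8445, -1.3039, 1.1076)
step 10: x0=(0.1013, -0.2286, 0.6516) x1=(1.2975, -0.6528, 0.9527) x2=(-0.9070, -1.6206, 0.3337) x3=(1.7324, -0.0913, 0.7779) x4=(0.8561, -1.2981, 1.1090)
step 11: x0=(0.1106, -0.2315, 0.6578) x1=(1.3087, -0.6467, 0.9632) x2=(-0.9167, -1.6247, 0.3310) x3=(1.7406, -0.1038, 0.7780) x4=(0.8680, -1.2919, 1.1103)
step 12: x0=(0.1199, -0.2345, 0.6640) x1=(1.3194, -0.6410, 0.9738) x2=(-0.9264, -1.6287, 0.3284) x3=(1.7489, -0.1162, 0.7780) x4=(0.8801, -1.2853, 1.1115)
step 13: x0=(0.1293, -0.2375, 0.6703) x1=(1.3296, -0.6362, 0.9847) x2=(-0.9360, -1.6328, 0.3258) x3=(1.7576, -0.1282, 0.7779) x4=(0.8924, -1.2783, 1.1127)
step 14: x0=(0.1387, -0.2406, 0.6765) x1=(1.3388, -0.6324, 0.9959) x2=(-0.9457, -1.6368, 0.3232) x3=(1.7668, -0.1395, 0.7775) x4=(0.9050, -1.2710, 1.1137)
step 15: x0=(0.1481, -0.2436, 0.6827) x1=(1.3470, -0.6299, 1.0076) x2=(-0.9554, -1.6408, 0.3206) x3=(1.7768, -0.1499, 0.7767) x4=(0.9178, -1.2633, 1.1147)
step 16: x0=(0.1575, -0.2467, 0.6890) x1=(1.3540, -0.6287, 1.0198) x2=(-0.9650, -1.6449, 0.3179) x3=(1.7877, -0.1592, 0.7754) x4=(0.9308, -1.2553, 1.1156)
step 17: x0=(0.1670, -0.2497, 0.6953) x1=(1.3598, -0.6289, 1.0326) x2=(-0.9747, -1.6489, 0.3153) x3=(1.7996, -0.1676, 0.7736) x4=(0.9439, -1.2470, 1.1165)
step 18: x0=(0.1765, -0.2529, 0.7015) x1=(1.3645, -0.6301, 1.0460) x2=(-0.9844, -1.6530, 0.3127) x3=(1.8122, -0.1751, 0.7712) x4=(0.9572, -1.2384, 1.1173)
step 19: x0=(0.1861, -0.2560, 0.7078) x1=(1.3686, -0.6321, 1.0597) x2=(-0.9940, -1.6570, 0.3101) x3=(1.8255, -0.1819, 0.7685) x4=(0.9705, -1.2297, 1.1181)
step 20: x0=(0.1957, -0.2591, 0.7141) x1=(1.3723, -0.6343, 1.0736) x2=(-1.0037, -1.6610, 0.3074) x3=(1.8391, -0.1884, 0.7656) x4=(0.9837, -1.2212, 1.1189)
step 21: x0=(0.2053, -0.2623, 0.7205) x1=(1.3761, -0.6362, 1.0877) x2=(-1.0134, -1.6650, 0.3048) x3=(1.8530, -0.1947, 0.7625) x4=(0.9967, -1.2130, 1.1197)
step 22: x0=(0.2149, -0.2655, 0.7268) x1=(1.3805, -0.6371, 1.1017) x2=(-1.0230, -1.6691, 0.3022) x3=(1.8668, -0.2010, 0.7594) x4=(1.0090, -1.2057, 1.1206)
step 23: x0=(0.2246, -0.2687, 0.7331) x1=(1.3859, -0.6365, 1.1155) x2=(-1.0327, -1.6731, 0.2996) x3=(1.8805, -0.2074, 0.7564) x4=(1.0204, -1.1998, 1.1215)
step 0 velocities: v0=(0.7500, -0.2300, 0.5100) v1=(1.0000, 0.5600, 0.8300) v2=(-0.8100, -0.3400, -0.2200) v3=(0.8700, -0.7800, -0.0400) v4=(0.7900, 0.2000, 0.2100)
step 0: KE=3.7992, PE=-1.4695, E=2.3297
step 23 velocities: v0=(0.8099, -0.2695, 0.5293) v1=(0.5091, 0.1430, 1.1499) v2=(-0.8048, -0.3357, -0.2181) v3=(1.1375, -0.5393, -0.2475) v4=(0.8976, 0.4162, 0.0738)
step 23: KE=3.9985, PE=-1.6670, E=2.3315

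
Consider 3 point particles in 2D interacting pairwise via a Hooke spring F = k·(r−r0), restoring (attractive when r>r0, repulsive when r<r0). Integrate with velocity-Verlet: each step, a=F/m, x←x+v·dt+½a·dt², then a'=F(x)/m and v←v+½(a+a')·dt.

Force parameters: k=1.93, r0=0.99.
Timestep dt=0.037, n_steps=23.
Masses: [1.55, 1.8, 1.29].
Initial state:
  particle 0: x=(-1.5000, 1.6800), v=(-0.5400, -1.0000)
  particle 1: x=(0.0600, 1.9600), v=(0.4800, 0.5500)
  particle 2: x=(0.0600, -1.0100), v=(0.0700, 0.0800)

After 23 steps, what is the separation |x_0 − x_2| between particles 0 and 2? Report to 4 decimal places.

step 0: x0=(-1.5000, 1.6800) x1=(0.0600, 1.9600) x2=(0.0600, -1.0100)
step 1: x0=(-1.5186, 1.6415) x1=(0.0773, 1.9788) x2=(0.0615, -1.0031)
step 2: x0=(-1.5343, 1.6002) x1=(0.0937, 1.9945) x2=(0.0608, -0.9885)
step 3: x0=(-1.5470, 1.5562) x1=(0.1091, 2.0071) x2=(0.0580, -0.9662)
step 4: x0=(-1.5566, 1.5097) x1=(0.1234, 2.0164) x2=(0.0530, -0.9364)
step 5: x0=(-1.5633, 1.4607) x1=(0.1366, 2.0225) x2=(0.0460, -0.8993)
step 6: x0=(-1.5668, 1.4096) x1=(0.1485, 2.0255) x2=(0.0369, -0.8550)
step 7: x0=(-1.5672, 1.3564) x1=(0.1592, 2.0252) x2=(0.0259, -0.8039)
step 8: x0=(-1.5646, 1.3015) x1=(0.1686, 2.0218) x2=(0.0129, -0.7463)
step 9: x0=(-1.5589, 1.2450) x1=(0.1767, 2.0153) x2=(-0.0018, -0.6824)
step 10: x0=(-1.5502, 1.1871) x1=(0.1833, 2.0057) x2=(-0.0182, -0.6126)
step 11: x0=(-1.5385, 1.1281) x1=(0.1886, 1.9932) x2=(-0.0361, -0.5373)
step 12: x0=(-1.5240, 1.0683) x1=(0.1924, 1.9777) x2=(-0.0555, -0.4570)
step 13: x0=(-1.5067, 1.0079) x1=(0.1947, 1.9595) x2=(-0.0762, -0.3720)
step 14: x0=(-1.4868, 0.9470) x1=(0.1956, 1.9386) x2=(-0.0981, -0.2829)
step 15: x0=(-1.4643, 0.8860) x1=(0.1951, 1.9152) x2=(-0.1209, -0.1900)
step 16: x0=(-1.4395, 0.8251) x1=(0.1931, 1.8894) x2=(-0.1446, -0.0939)
step 17: x0=(-1.4125, 0.7645) x1=(0.1896, 1.8613) x2=(-0.1689, 0.0049)
step 18: x0=(-1.3834, 0.7044) x1=(0.1848, 1.8312) x2=(-0.1937, 0.1061)
step 19: x0=(-1.3525, 0.6450) x1=(0.1786, 1.7991) x2=(-0.2187, 0.2091)
step 20: x0=(-1.3200, 0.5864) x1=(0.1710, 1.7653) x2=(-0.2439, 0.3137)
step 21: x0=(-1.2861, 0.5287) x1=(0.1623, 1.7299) x2=(-0.2690, 0.4192)
step 22: x0=(-1.2510, 0.4720) x1=(0.1523, 1.6931) x2=(-0.2939, 0.5256)
step 23: x0=(-1.2148, 0.4162) x1=(0.1412, 1.6552) x2=(-0.3186, 0.6324)

0.9219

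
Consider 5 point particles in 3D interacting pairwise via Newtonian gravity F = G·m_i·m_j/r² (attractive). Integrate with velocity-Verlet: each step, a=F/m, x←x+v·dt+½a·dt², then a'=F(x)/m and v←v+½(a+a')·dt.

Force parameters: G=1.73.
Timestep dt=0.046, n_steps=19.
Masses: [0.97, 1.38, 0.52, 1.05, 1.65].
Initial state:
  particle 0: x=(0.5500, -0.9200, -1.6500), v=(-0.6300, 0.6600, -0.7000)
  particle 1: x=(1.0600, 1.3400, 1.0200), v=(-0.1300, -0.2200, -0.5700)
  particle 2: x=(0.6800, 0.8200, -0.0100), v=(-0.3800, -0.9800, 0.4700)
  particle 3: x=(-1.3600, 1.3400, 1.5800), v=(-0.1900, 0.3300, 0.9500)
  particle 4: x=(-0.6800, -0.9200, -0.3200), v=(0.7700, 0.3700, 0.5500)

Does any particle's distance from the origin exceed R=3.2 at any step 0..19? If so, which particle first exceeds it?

step 0: x0=(0.5500, -0.9200, -1.6500) x1=(1.0600, 1.3400, 1.0200) x2=(0.6800, 0.8200, -0.0100) x3=(-1.3600, 1.3400, 1.5800) x4=(-0.6800, -0.9200, -0.3200)
step 1: x0=(0.5204, -0.8893, -1.6812) x1=(1.0533, 1.3293, 0.9931) x2=(0.6625, 0.7750, 0.0129) x3=(-1.3681, 1.3549, 1.6233) x4=(-0.6440, -0.9025, -0.2948)
step 2: x0=(0.4896, -0.8581, -1.7103) x1=(1.0452, 1.3173, 0.9647) x2=(0.6448, 0.7303, 0.0385) x3=(-1.3750, 1.3691, 1.6656) x4=(-0.6069, -0.8840, -0.2700)
step 3: x0=(0.4577, -0.8263, -1.7372) x1=(1.0357, 1.3040, 0.9349) x2=(0.6272, 0.6861, 0.0667) x3=(-1.3807, 1.3827, 1.7070) x4=(-0.5686, -0.8644, -0.2454)
step 4: x0=(0.4248, -0.7940, -1.7618) x1=(1.0246, 1.2892, 0.9037) x2=(0.6095, 0.6425, 0.0974) x3=(-1.3852, 1.3956, 1.7475) x4=(-0.5292, -0.8436, -0.2211)
step 5: x0=(0.3909, -0.7611, -1.7841) x1=(1.0119, 1.2728, 0.8710) x2=(0.5919, 0.5997, 0.1305) x3=(-1.3886, 1.4079, 1.7870) x4=(-0.4887, -0.8217, -0.1972)
step 6: x0=(0.3561, -0.7278, -1.8041) x1=(0.9976, 1.2547, 0.8369) x2=(0.5745, 0.5580, 0.1661) x3=(-1.3908, 1.4195, 1.8256) x4=(-0.4471, -0.7986, -0.1737)
step 7: x0=(0.3207, -0.6940, -1.8216) x1=(0.9816, 1.2347, 0.8014) x2=(0.5572, 0.5174, 0.2040) x3=(-1.3919, 1.4305, 1.8632) x4=(-0.4044, -0.7741, -0.1504)
step 8: x0=(0.2845, -0.6598, -1.8367) x1=(0.9638, 1.2126, 0.7644) x2=(0.5402, 0.4784, 0.2439) x3=(-1.3918, 1.4409, 1.8998) x4=(-0.3606, -0.7481, -0.1275)
step 9: x0=(0.2478, -0.6251, -1.8493) x1=(0.9441, 1.1882, 0.7261) x2=(0.5236, 0.4411, 0.2858) x3=(-1.3907, 1.4506, 1.9354) x4=(-0.3157, -0.7206, -0.1048)
step 10: x0=(0.2106, -0.5901, -1.8594) x1=(0.9224, 1.1613, 0.6866) x2=(0.5073, 0.4057, 0.3291) x3=(-1.3884, 1.4596, 1.9700) x4=(-0.2697, -0.6915, -0.0824)
step 11: x0=(0.1730, -0.5546, -1.8669) x1=(0.8986, 1.1316, 0.6457) x2=(0.4915, 0.3727, 0.3736) x3=(-1.3851, 1.4680, 2.0036) x4=(-0.2226, -0.6606, -0.0602)
step 12: x0=(0.1352, -0.5188, -1.8718) x1=(0.8726, 1.0988, 0.6038) x2=(0.4761, 0.3421, 0.4185) x3=(-1.3808, 1.4758, 2.0361) x4=(-0.1742, -0.6277, -0.0380)
step 13: x0=(0.0972, -0.4825, -1.8741) x1=(0.8443, 1.0626, 0.5609) x2=(0.4614, 0.3143, 0.4633) x3=(-1.3754, 1.4828, 2.0676) x4=(-0.1247, -0.5926, -0.0159)
step 14: x0=(0.0591, -0.4460, -1.8738) x1=(0.8136, 1.0228, 0.5172) x2=(0.4473, 0.2895, 0.5068) x3=(-1.3690, 1.4892, 2.0980) x4=(-0.0739, -0.5551, 0.0064)
step 15: x0=(0.0210, -0.4090, -1.8709) x1=(0.7802, 0.9788, 0.4730) x2=(0.4337, 0.2678, 0.5481) x3=(-1.3616, 1.4949, 2.1274) x4=(-0.0217, -0.5150, 0.0291)
step 16: x0=(-0.0169, -0.3717, -1.8654) x1=(0.7441, 0.9303, 0.4285) x2=(0.4209, 0.2492, 0.5856) x3=(-1.3532, 1.4999, 2.1556) x4=(0.0318, -0.4718, 0.0523)
step 17: x0=(-0.0546, -0.3340, -1.8573) x1=(0.7052, 0.8769, 0.3841) x2=(0.4086, 0.2335, 0.6178) x3=(-1.3438, 1.5043, 2.1828) x4=(0.0867, -0.4253, 0.0764)
step 18: x0=(-0.0920, -0.2959, -1.8465) x1=(0.6632, 0.8179, 0.3400) x2=(0.3969, 0.2206, 0.6426) x3=(-1.3335, 1.5079, 2.2089) x4=(0.1432, -0.3747, 0.1016)
step 19: x0=(-0.1290, -0.2575, -1.8331) x1=(0.6180, 0.7527, 0.2967) x2=(0.3858, 0.2099, 0.6576) x3=(-1.3222, 1.5109, 2.2338) x4=(0.2014, -0.3194, 0.1283)

no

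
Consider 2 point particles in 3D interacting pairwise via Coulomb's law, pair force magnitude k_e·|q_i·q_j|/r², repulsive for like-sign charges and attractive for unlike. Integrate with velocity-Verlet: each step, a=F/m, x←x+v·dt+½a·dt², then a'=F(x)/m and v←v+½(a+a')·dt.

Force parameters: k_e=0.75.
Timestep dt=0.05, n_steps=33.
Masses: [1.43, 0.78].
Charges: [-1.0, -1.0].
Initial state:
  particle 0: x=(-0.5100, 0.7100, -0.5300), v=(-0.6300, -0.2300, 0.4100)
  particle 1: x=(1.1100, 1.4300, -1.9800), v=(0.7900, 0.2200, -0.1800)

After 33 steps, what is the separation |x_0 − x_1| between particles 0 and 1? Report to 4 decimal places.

step 0: x0=(-0.5100, 0.7100, -0.5300) x1=(1.1100, 1.4300, -1.9800)
step 1: x0=(-0.5416, 0.6985, -0.5094) x1=(1.1497, 1.4411, -1.9891)
step 2: x0=(-0.5733, 0.6868, -0.4887) x1=(1.1896, 1.4523, -1.9986)
step 3: x0=(-0.6053, 0.6752, -0.4678) x1=(1.2299, 1.4636, -2.0082)
step 4: x0=(-0.6373, 0.6634, -0.4468) x1=(1.2704, 1.4751, -2.0181)
step 5: x0=(-0.6695, 0.6516, -0.4257) x1=(1.3112, 1.4866, -2.0282)
step 6: x0=(-0.7019, 0.6398, -0.4045) x1=(1.3523, 1.4983, -2.0385)
step 7: x0=(-0.7343, 0.6278, -0.3832) x1=(1.3935, 1.5101, -2.0490)
step 8: x0=(-0.7669, 0.6159, -0.3618) x1=(1.4350, 1.5219, -2.0597)
step 9: x0=(-0.7996, 0.6039, -0.3403) x1=(1.4767, 1.5339, -2.0705)
step 10: x0=(-0.8324, 0.5918, -0.3187) x1=(1.5187, 1.5459, -2.0815)
step 11: x0=(-0.8654, 0.5797, -0.2971) x1=(1.5608, 1.5580, -2.0926)
step 12: x0=(-0.8984, 0.5676, -0.2753) x1=(1.6030, 1.5702, -2.1039)
step 13: x0=(-0.9315, 0.5554, -0.2535) x1=(1.6455, 1.5824, -2.1153)
step 14: x0=(-0.9647, 0.5432, -0.2317) x1=(1.6881, 1.5947, -2.1268)
step 15: x0=(-0.9980, 0.5309, -0.2097) x1=(1.7309, 1.6071, -2.1384)
step 16: x0=(-1.0314, 0.5186, -0.1877) x1=(1.7739, 1.6195, -2.1502)
step 17: x0=(-1.0648, 0.5063, -0.1657) x1=(1.8169, 1.6320, -2.1620)
step 18: x0=(-1.0984, 0.4940, -0.1436) x1=(1.8602, 1.6446, -2.1739)
step 19: x0=(-1.1320, 0.4816, -0.1214) x1=(1.9035, 1.6572, -2.1859)
step 20: x0=(-1.1656, 0.4692, -0.0993) x1=(1.9470, 1.6698, -2.1980)
step 21: x0=(-1.1994, 0.4568, -0.0770) x1=(1.9906, 1.6825, -2.2102)
step 22: x0=(-1.2332, 0.4443, -0.0547) x1=(2.0343, 1.6952, -2.2225)
step 23: x0=(-1.2670, 0.4318, -0.0324) x1=(2.0781, 1.7080, -2.2348)
step 24: x0=(-1.3010, 0.4194, -0.0100) x1=(2.1221, 1.7209, -2.2472)
step 25: x0=(-1.3349, 0.4068, 0.0124) x1=(2.1661, 1.7337, -2.2597)
step 26: x0=(-1.3690, 0.3943, 0.0348) x1=(2.2103, 1.7466, -2.2723)
step 27: x0=(-1.4031, 0.3817, 0.0573) x1=(2.2545, 1.7596, -2.2849)
step 28: x0=(-1.4372, 0.3692, 0.0798) x1=(2.2988, 1.7725, -2.2975)
step 29: x0=(-1.4714, 0.3566, 0.1023) x1=(2.3433, 1.7855, -2.3103)
step 30: x0=(-1.5056, 0.3440, 0.1248) x1=(2.3878, 1.7986, -2.3231)
step 31: x0=(-1.5399, 0.3313, 0.1474) x1=(2.4324, 1.8116, -2.3359)
step 32: x0=(-1.5742, 0.3187, 0.1701) x1=(2.4770, 1.8247, -2.3488)
step 33: x0=(-1.6086, 0.3060, 0.1927) x1=(2.5218, 1.8379, -2.3617)

5.0923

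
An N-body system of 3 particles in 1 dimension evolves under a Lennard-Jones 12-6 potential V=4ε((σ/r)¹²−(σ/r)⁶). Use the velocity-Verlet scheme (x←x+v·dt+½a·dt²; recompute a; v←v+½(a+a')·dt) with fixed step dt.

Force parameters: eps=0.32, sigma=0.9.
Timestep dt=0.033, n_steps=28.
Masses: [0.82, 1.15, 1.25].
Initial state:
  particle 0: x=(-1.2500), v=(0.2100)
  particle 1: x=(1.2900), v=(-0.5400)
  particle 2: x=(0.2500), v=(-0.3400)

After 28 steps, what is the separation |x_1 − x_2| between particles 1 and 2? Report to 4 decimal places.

step 0: x0=(-1.2500) x1=(1.2900) x2=(0.2500)
step 1: x0=(-1.2429) x1=(1.2719) x2=(0.2389)
step 2: x0=(-1.2355) x1=(1.2535) x2=(0.2280)
step 3: x0=(-1.2278) x1=(1.2348) x2=(0.2170)
step 4: x0=(-1.2197) x1=(1.2159) x2=(0.2060)
step 5: x0=(-1.2111) x1=(1.1970) x2=(0.1948)
step 6: x0=(-1.2022) x1=(1.1783) x2=(0.1830)
step 7: x0=(-1.1927) x1=(1.1599) x2=(0.1706)
step 8: x0=(-1.1828) x1=(1.1421) x2=(0.1574)
step 9: x0=(-1.1722) x1=(1.1250) x2=(0.1431)
step 10: x0=(-1.1610) x1=(1.1087) x2=(0.1277)
step 11: x0=(-1.1490) x1=(1.0933) x2=(0.1110)
step 12: x0=(-1.1363) x1=(1.0786) x2=(0.0931)
step 13: x0=(-1.1227) x1=(1.0646) x2=(0.0739)
step 14: x0=(-1.1080) x1=(1.0511) x2=(0.0537)
step 15: x0=(-1.0923) x1=(1.0379) x2=(0.0324)
step 16: x0=(-1.0753) x1=(1.0248) x2=(0.0103)
step 17: x0=(-1.0573) x1=(1.0116) x2=(-0.0124)
step 18: x0=(-1.0386) x1=(0.9981) x2=(-0.0354)
step 19: x0=(-1.0200) x1=(0.9842) x2=(-0.0578)
step 20: x0=(-1.0038) x1=(0.9697) x2=(-0.0782)
step 21: x0=(-0.9939) x1=(0.9547) x2=(-0.0939)
step 22: x0=(-0.9954) x1=(0.9391) x2=(-0.1017)
step 23: x0=(-1.0097) x1=(0.9229) x2=(-0.1005)
step 24: x0=(-1.0333) x1=(0.9065) x2=(-0.0930)
step 25: x0=(-1.0613) x1=(0.8903) x2=(-0.0828)
step 26: x0=(-1.0906) x1=(0.8753) x2=(-0.0728)
step 27: x0=(-1.1196) x1=(0.8628) x2=(-0.0653)
step 28: x0=(-1.1478) x1=(0.8546) x2=(-0.0624)

0.9170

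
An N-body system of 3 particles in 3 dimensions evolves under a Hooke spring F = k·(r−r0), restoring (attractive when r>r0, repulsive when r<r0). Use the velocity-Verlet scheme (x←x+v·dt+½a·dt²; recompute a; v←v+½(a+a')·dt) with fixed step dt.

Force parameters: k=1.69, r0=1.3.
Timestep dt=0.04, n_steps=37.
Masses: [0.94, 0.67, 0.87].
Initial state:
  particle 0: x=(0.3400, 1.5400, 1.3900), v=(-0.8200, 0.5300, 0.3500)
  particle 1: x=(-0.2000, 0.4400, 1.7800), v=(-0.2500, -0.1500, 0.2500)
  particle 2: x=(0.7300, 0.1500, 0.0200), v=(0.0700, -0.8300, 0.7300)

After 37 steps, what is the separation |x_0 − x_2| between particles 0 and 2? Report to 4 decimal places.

1.5959

step 0: x0=(0.3400, 1.5400, 1.3900) x1=(-0.2000, 0.4400, 1.7800) x2=(0.7300, 0.1500, 0.0200)
step 1: x0=(0.3074, 1.5605, 1.4033) x1=(-0.2093, 0.4338, 1.7888) x2=(0.7321, 0.1177, 0.0509)
step 2: x0=(0.2752, 1.5796, 1.4152) x1=(-0.2174, 0.4271, 1.7950) x2=(0.7327, 0.0874, 0.0852)
step 3: x0=(0.2436, 1.5970, 1.4258) x1=(-0.2240, 0.4200, 1.7990) x2=(0.7317, 0.0591, 0.1229)
step 4: x0=(0.2124, 1.6128, 1.4349) x1=(-0.2294, 0.4124, 1.8005) x2=(0.7292, 0.0330, 0.1638)
step 5: x0=(0.1817, 1.6267, 1.4427) x1=(-0.2334, 0.4045, 1.7999) x2=(0.7251, 0.0091, 0.2079)
step 6: x0=(0.1516, 1.6388, 1.4491) x1=(-0.2362, 0.3962, 1.7973) x2=(0.7194, -0.0125, 0.2550)
step 7: x0=(0.1221, 1.6489, 1.4543) x1=(-0.2378, 0.3876, 1.7927) x2=(0.7121, -0.0317, 0.3050)
step 8: x0=(0.0933, 1.6570, 1.4582) x1=(-0.2382, 0.3787, 1.7863) x2=(0.7033, -0.0485, 0.3576)
step 9: x0=(0.0650, 1.6630, 1.4610) x1=(-0.2375, 0.3696, 1.7784) x2=(0.6929, -0.0629, 0.4128)
step 10: x0=(0.0374, 1.6669, 1.4626) x1=(-0.2359, 0.3603, 1.7691) x2=(0.6812, -0.0749, 0.4703)
step 11: x0=(0.0105, 1.6688, 1.4632) x1=(-0.2335, 0.3509, 1.7586) x2=(0.6680, -0.0846, 0.5297)
step 12: x0=(-0.0157, 1.6685, 1.4628) x1=(-0.2303, 0.3415, 1.7472) x2=(0.6536, -0.0920, 0.5910)
step 13: x0=(-0.0413, 1.6661, 1.4615) x1=(-0.2266, 0.3321, 1.7350) x2=(0.6381, -0.0971, 0.6538)
step 14: x0=(-0.0662, 1.6617, 1.4594) x1=(-0.2225, 0.3229, 1.7223) x2=(0.6214, -0.1001, 0.7178)
step 15: x0=(-0.0904, 1.6552, 1.4566) x1=(-0.2182, 0.3138, 1.7093) x2=(0.6039, -0.1010, 0.7829)
step 16: x0=(-0.1139, 1.6467, 1.4531) x1=(-0.2138, 0.3050, 1.6963) x2=(0.5855, -0.1000, 0.8487)
step 17: x0=(-0.1367, 1.6364, 1.4491) x1=(-0.2096, 0.2965, 1.6834) x2=(0.5666, -0.0972, 0.9150)
step 18: x0=(-0.1588, 1.6242, 1.4446) x1=(-0.2057, 0.2885, 1.6708) x2=(0.5472, -0.0928, 0.9816)
step 19: x0=(-0.1804, 1.6102, 1.4397) x1=(-0.2024, 0.2810, 1.6588) x2=(0.5276, -0.0868, 1.0482)
step 20: x0=(-0.2012, 1.5947, 1.4344) x1=(-0.1999, 0.2741, 1.6473) x2=(0.5079, -0.0796, 1.1147)
step 21: x0=(-0.2215, 1.5776, 1.4289) x1=(-0.1985, 0.2679, 1.6367) x2=(0.4884, -0.0713, 1.1809)
step 22: x0=(-0.2412, 1.5590, 1.4233) x1=(-0.1983, 0.2624, 1.6268) x2=(0.4692, -0.0619, 1.2466)
step 23: x0=(-0.2604, 1.5392, 1.4175) x1=(-0.1996, 0.2577, 1.6178) x2=(0.4506, -0.0518, 1.3119)
step 24: x0=(-0.2790, 1.5182, 1.4116) x1=(-0.2027, 0.2538, 1.6097) x2=(0.4328, -0.0410, 1.3765)
step 25: x0=(-0.2972, 1.4962, 1.4056) x1=(-0.2077, 0.2507, 1.6022) x2=(0.4159, -0.0298, 1.4407)
step 26: x0=(-0.3149, 1.4733, 1.3997) x1=(-0.2149, 0.2485, 1.5953) x2=(0.4002, -0.0183, 1.5044)
step 27: x0=(-0.3321, 1.4496, 1.3939) x1=(-0.2243, 0.2470, 1.5888) x2=(0.3857, -0.0065, 1.5678)
step 28: x0=(-0.3490, 1.4253, 1.3881) x1=(-0.2361, 0.2462, 1.5825) x2=(0.3726, 0.0055, 1.6310)
step 29: x0=(-0.3654, 1.4005, 1.3823) x1=(-0.2502, 0.2460, 1.5760) x2=(0.3610, 0.0176, 1.6942)
step 30: x0=(-0.3816, 1.3753, 1.3767) x1=(-0.2667, 0.2462, 1.5691) x2=(0.3507, 0.0298, 1.7576)
step 31: x0=(-0.3974, 1.3498, 1.3712) x1=(-0.2853, 0.2466, 1.5616) x2=(0.3419, 0.0421, 1.8213)
step 32: x0=(-0.4128, 1.3242, 1.3659) x1=(-0.3060, 0.2469, 1.5534) x2=(0.3342, 0.0546, 1.8854)
step 33: x0=(-0.4280, 1.2985, 1.3607) x1=(-0.3286, 0.2471, 1.5444) x2=(0.3276, 0.0673, 1.9501)
step 34: x0=(-0.4429, 1.2729, 1.3557) x1=(-0.3527, 0.2468, 1.5344) x2=(0.3220, 0.0802, 2.0152)
step 35: x0=(-0.4575, 1.2475, 1.3508) x1=(-0.3783, 0.2459, 1.5236) x2=(0.3170, 0.0936, 2.0808)
step 36: x0=(-0.4717, 1.2222, 1.3462) x1=(-0.4050, 0.2441, 1.5119) x2=(0.3126, 0.1073, 2.1468)
step 37: x0=(-0.4856, 1.1973, 1.3419) x1=(-0.4325, 0.2413, 1.4996) x2=(0.3086, 0.1215, 2.2130)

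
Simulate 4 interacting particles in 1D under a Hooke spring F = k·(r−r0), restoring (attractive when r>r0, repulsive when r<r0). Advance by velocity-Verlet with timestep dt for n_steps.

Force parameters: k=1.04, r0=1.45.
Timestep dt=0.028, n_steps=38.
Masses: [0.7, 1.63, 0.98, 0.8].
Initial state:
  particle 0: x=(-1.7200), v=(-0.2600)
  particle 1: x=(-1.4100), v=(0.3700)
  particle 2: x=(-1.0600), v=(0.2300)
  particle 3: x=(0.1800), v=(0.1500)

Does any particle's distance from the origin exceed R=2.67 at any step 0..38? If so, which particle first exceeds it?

step 0: x0=(-1.7200) x1=(-1.4100) x2=(-1.0600) x3=(0.1800)
step 1: x0=(-1.7281) x1=(-1.3996) x2=(-1.0529) x3=(0.1840)
step 2: x0=(-1.7380) x1=(-1.3891) x2=(-1.0443) x3=(0.1876)
step 3: x0=(-1.7494) x1=(-1.3786) x2=(-1.0344) x3=(0.1908)
step 4: x0=(-1.7623) x1=(-1.3680) x2=(-1.0232) x3=(0.1937)
step 5: x0=(-1.7768) x1=(-1.3574) x2=(-1.0107) x3=(0.1961)
step 6: x0=(-1.7926) x1=(-1.3467) x2=(-0.9968) x3=(0.1982)
step 7: x0=(-1.8097) x1=(-1.3361) x2=(-0.9817) x3=(0.1998)
step 8: x0=(-1.8280) x1=(-1.3255) x2=(-0.9654) x3=(0.2011)
step 9: x0=(-1.8475) x1=(-1.3149) x2=(-0.9480) x3=(0.2020)
step 10: x0=(-1.8680) x1=(-1.3044) x2=(-0.9294) x3=(0.2025)
step 11: x0=(-1.8893) x1=(-1.2939) x2=(-0.9098) x3=(0.2027)
step 12: x0=(-1.9115) x1=(-1.2835) x2=(-0.8892) x3=(0.2025)
step 13: x0=(-1.9343) x1=(-1.2732) x2=(-0.8677) x3=(0.2019)
step 14: x0=(-1.9577) x1=(-1.2630) x2=(-0.8452) x3=(0.2011)
step 15: x0=(-1.9816) x1=(-1.2530) x2=(-0.8220) x3=(0.1999)
step 16: x0=(-2.0058) x1=(-1.2431) x2=(-0.7981) x3=(0.1983)
step 17: x0=(-2.0301) x1=(-1.2334) x2=(-0.7734) x3=(0.1965)
step 18: x0=(-2.0546) x1=(-1.2238) x2=(-0.7482) x3=(0.1944)
step 19: x0=(-2.0790) x1=(-1.2145) x2=(-0.7225) x3=(0.1920)
step 20: x0=(-2.1033) x1=(-1.2053) x2=(-0.6964) x3=(0.1894)
step 21: x0=(-2.1273) x1=(-1.1964) x2=(-0.6699) x3=(0.1866)
step 22: x0=(-2.1508) x1=(-1.1877) x2=(-0.6431) x3=(0.1835)
step 23: x0=(-2.1738) x1=(-1.1792) x2=(-0.6162) x3=(0.1803)
step 24: x0=(-2.1962) x1=(-1.1711) x2=(-0.5891) x3=(0.1769)
step 25: x0=(-2.2178) x1=(-1.1632) x2=(-0.5621) x3=(0.1734)
step 26: x0=(-2.2386) x1=(-1.1555) x2=(-0.5350) x3=(0.1697)
step 27: x0=(-2.2583) x1=(-1.1482) x2=(-0.5082) x3=(0.1660)
step 28: x0=(-2.2770) x1=(-1.1412) x2=(-0.4815) x3=(0.1622)
step 29: x0=(-2.2945) x1=(-1.1344) x2=(-0.4552) x3=(0.1583)
step 30: x0=(-2.3107) x1=(-1.1280) x2=(-0.4292) x3=(0.1545)
step 31: x0=(-2.3255) x1=(-1.1220) x2=(-0.4037) x3=(0.1506)
step 32: x0=(-2.3389) x1=(-1.1162) x2=(-0.3787) x3=(0.1469)
step 33: x0=(-2.3507) x1=(-1.1108) x2=(-0.3543) x3=(0.1432)
step 34: x0=(-2.3609) x1=(-1.1058) x2=(-0.3306) x3=(0.1396)
step 35: x0=(-2.3695) x1=(-1.1010) x2=(-0.3076) x3=(0.1361)
step 36: x0=(-2.3763) x1=(-1.0967) x2=(-0.2854) x3=(0.1328)
step 37: x0=(-2.3813) x1=(-1.0926) x2=(-0.2641) x3=(0.1297)
step 38: x0=(-2.3846) x1=(-1.0889) x2=(-0.2437) x3=(0.1268)

no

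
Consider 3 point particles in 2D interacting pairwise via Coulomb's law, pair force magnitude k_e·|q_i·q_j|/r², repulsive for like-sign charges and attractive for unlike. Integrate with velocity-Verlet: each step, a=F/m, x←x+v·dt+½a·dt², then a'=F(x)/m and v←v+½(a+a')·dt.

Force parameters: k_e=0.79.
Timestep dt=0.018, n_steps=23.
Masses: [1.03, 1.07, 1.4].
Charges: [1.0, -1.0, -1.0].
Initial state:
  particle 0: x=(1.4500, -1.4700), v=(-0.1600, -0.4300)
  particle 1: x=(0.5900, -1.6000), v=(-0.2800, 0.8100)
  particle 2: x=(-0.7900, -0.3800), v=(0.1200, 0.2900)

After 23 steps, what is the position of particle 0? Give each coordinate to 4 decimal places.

step 0: x0=(1.4500, -1.4700) x1=(0.5900, -1.6000) x2=(-0.7900, -0.3800)
step 1: x0=(1.4469, -1.4778) x1=(0.5851, -1.5854) x2=(-0.7878, -0.3748)
step 2: x0=(1.4435, -1.4855) x1=(0.5807, -1.5708) x2=(-0.7857, -0.3695)
step 3: x0=(1.4397, -1.4933) x1=(0.5765, -1.5563) x2=(-0.7836, -0.3642)
step 4: x0=(1.4356, -1.5011) x1=(0.5728, -1.5418) x2=(-0.7815, -0.3589)
step 5: x0=(1.4311, -1.5089) x1=(0.5694, -1.5273) x2=(-0.7794, -0.3536)
step 6: x0=(1.4262, -1.5167) x1=(0.5664, -1.5128) x2=(-0.7773, -0.3483)
step 7: x0=(1.4209, -1.5245) x1=(0.5638, -1.4984) x2=(-0.7753, -0.3429)
step 8: x0=(1.4153, -1.5322) x1=(0.5616, -1.4841) x2=(-0.7732, -0.3375)
step 9: x0=(1.4092, -1.5399) x1=(0.5598, -1.4698) x2=(-0.7712, -0.3321)
step 10: x0=(1.4029, -1.5476) x1=(0.5583, -1.4556) x2=(-0.7692, -0.3266)
step 11: x0=(1.3961, -1.5552) x1=(0.5572, -1.4415) x2=(-0.7672, -0.3212)
step 12: x0=(1.3890, -1.5627) x1=(0.5566, -1.4275) x2=(-0.7653, -0.3157)
step 13: x0=(1.3814, -1.5701) x1=(0.5563, -1.4136) x2=(-0.7633, -0.3101)
step 14: x0=(1.3735, -1.5775) x1=(0.5564, -1.3998) x2=(-0.7614, -0.3046)
step 15: x0=(1.3652, -1.5848) x1=(0.5569, -1.3861) x2=(-0.7595, -0.2990)
step 16: x0=(1.3566, -1.5919) x1=(0.5578, -1.3726) x2=(-0.7576, -0.2934)
step 17: x0=(1.3475, -1.5990) x1=(0.5591, -1.3592) x2=(-0.7558, -0.2878)
step 18: x0=(1.3381, -1.6059) x1=(0.5609, -1.3459) x2=(-0.7540, -0.2822)
step 19: x0=(1.3283, -1.6127) x1=(0.5630, -1.3329) x2=(-0.7522, -0.2765)
step 20: x0=(1.3181, -1.6193) x1=(0.5655, -1.3200) x2=(-0.7504, -0.2708)
step 21: x0=(1.3075, -1.6258) x1=(0.5684, -1.3073) x2=(-0.7487, -0.2651)
step 22: x0=(1.2965, -1.6321) x1=(0.5717, -1.2948) x2=(-0.7469, -0.2594)
step 23: x0=(1.2851, -1.6382) x1=(0.5755, -1.2825) x2=(-0.7452, -0.2536)

(1.2851, -1.6382)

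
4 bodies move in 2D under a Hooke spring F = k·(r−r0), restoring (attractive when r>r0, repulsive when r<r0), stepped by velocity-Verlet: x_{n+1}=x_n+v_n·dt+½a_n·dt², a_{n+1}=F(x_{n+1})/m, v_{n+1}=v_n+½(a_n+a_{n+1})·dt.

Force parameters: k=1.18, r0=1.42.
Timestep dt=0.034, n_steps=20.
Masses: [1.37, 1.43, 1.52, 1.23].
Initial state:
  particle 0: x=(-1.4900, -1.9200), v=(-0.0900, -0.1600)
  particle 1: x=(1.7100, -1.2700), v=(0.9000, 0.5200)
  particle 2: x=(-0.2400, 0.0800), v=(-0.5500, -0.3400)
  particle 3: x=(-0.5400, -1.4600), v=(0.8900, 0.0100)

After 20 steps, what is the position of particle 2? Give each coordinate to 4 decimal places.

step 0: x0=(-1.4900, -1.9200) x1=(1.7100, -1.2700) x2=(-0.2400, 0.0800) x3=(-0.5400, -1.4600)
step 1: x0=(-1.4921, -1.9249) x1=(1.7390, -1.2523) x2=(-0.2586, 0.0678) x3=(-0.5091, -1.4595)
step 2: x0=(-1.4921, -1.9289) x1=(1.7646, -1.2345) x2=(-0.2769, 0.0542) x3=(-0.4769, -1.4585)
step 3: x0=(-1.4901, -1.9317) x1=(1.7869, -1.2166) x2=(-0.2949, 0.0395) x3=(-0.4434, -1.4572)
step 4: x0=(-1.4860, -1.9336) x1=(1.8057, -1.1987) x2=(-0.3125, 0.0234) x3=(-0.4088, -1.4556)
step 5: x0=(-1.4798, -1.9343) x1=(1.8211, -1.1809) x2=(-0.3298, 0.0063) x3=(-0.3730, -1.4538)
step 6: x0=(-1.4715, -1.9340) x1=(1.8331, -1.1630) x2=(-0.3466, -0.0121) x3=(-0.3362, -1.4516)
step 7: x0=(-1.4610, -1.9327) x1=(1.8417, -1.1453) x2=(-0.3629, -0.0315) x3=(-0.2983, -1.4493)
step 8: x0=(-1.4483, -1.9302) x1=(1.8468, -1.1276) x2=(-0.3788, -0.0519) x3=(-0.2594, -1.4468)
step 9: x0=(-1.4335, -1.9267) x1=(1.8485, -1.1100) x2=(-0.3941, -0.0733) x3=(-0.2196, -1.4441)
step 10: x0=(-1.4166, -1.9222) x1=(1.8468, -1.0926) x2=(-0.4089, -0.0956) x3=(-0.1790, -1.4413)
step 11: x0=(-1.3975, -1.9166) x1=(1.8419, -1.0753) x2=(-0.4231, -0.1188) x3=(-0.1375, -1.4384)
step 12: x0=(-1.3764, -1.9101) x1=(1.8337, -1.0582) x2=(-0.4368, -0.1428) x3=(-0.0953, -1.4355)
step 13: x0=(-1.3532, -1.9025) x1=(1.8223, -1.0413) x2=(-0.4498, -0.1674) x3=(-0.0524, -1.4324)
step 14: x0=(-1.3280, -1.8941) x1=(1.8078, -1.0246) x2=(-0.4623, -0.1928) x3=(-0.0090, -1.4294)
step 15: x0=(-1.3009, -1.8847) x1=(1.7904, -1.0081) x2=(-0.4741, -0.2188) x3=(0.0350, -1.4264)
step 16: x0=(-1.2718, -1.8744) x1=(1.7700, -0.9919) x2=(-0.4854, -0.2453) x3=(0.0795, -1.4233)
step 17: x0=(-1.2409, -1.8633) x1=(1.7469, -0.9759) x2=(-0.4960, -0.2724) x3=(0.1244, -1.4203)
step 18: x0=(-1.2083, -1.8514) x1=(1.7212, -0.9602) x2=(-0.5060, -0.2998) x3=(0.1696, -1.4173)
step 19: x0=(-1.1739, -1.8387) x1=(1.6929, -0.9448) x2=(-0.5153, -0.3277) x3=(0.2151, -1.4144)
step 20: x0=(-1.1379, -1.8254) x1=(1.6623, -0.9296) x2=(-0.5241, -0.3558) x3=(0.2607, -1.4116)

(-0.5241, -0.3558)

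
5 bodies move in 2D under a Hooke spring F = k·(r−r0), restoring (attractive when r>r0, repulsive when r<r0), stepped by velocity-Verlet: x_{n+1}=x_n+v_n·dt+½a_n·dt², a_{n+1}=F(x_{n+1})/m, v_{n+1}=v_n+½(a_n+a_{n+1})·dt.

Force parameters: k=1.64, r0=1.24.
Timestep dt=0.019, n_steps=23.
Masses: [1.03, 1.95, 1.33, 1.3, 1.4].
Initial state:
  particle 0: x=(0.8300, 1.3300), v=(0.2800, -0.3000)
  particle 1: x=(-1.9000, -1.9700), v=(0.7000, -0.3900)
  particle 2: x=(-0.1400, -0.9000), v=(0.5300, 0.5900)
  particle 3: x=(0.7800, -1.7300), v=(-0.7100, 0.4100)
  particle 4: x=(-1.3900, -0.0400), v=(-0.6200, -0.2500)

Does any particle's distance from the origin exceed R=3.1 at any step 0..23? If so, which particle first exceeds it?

step 0: x0=(0.8300, 1.3300) x1=(-1.9000, -1.9700) x2=(-0.1400, -0.9000) x3=(0.7800, -1.7300) x4=(-1.3900, -0.0400)
step 1: x0=(0.8343, 1.3226) x1=(-1.8861, -1.9769) x2=(-0.1300, -0.8886) x3=(0.7659, -1.7216) x4=(-1.4013, -0.0450)
step 2: x0=(0.8365, 1.3117) x1=(-1.8708, -1.9826) x2=(-0.1203, -0.8769) x3=(0.7507, -1.7121) x4=(-1.4115, -0.0504)
step 3: x0=(0.8366, 1.2975) x1=(-1.8543, -1.9873) x2=(-0.1108, -0.8647) x3=(0.7343, -1.7013) x4=(-1.4207, -0.0563)
step 4: x0=(0.8347, 1.2800) x1=(-1.8366, -1.9908) x2=(-0.1015, -0.8523) x3=(0.7168, -1.6895) x4=(-1.4289, -0.0627)
step 5: x0=(0.8306, 1.2591) x1=(-1.8176, -1.9932) x2=(-0.0924, -0.8395) x3=(0.6982, -1.6766) x4=(-1.4361, -0.0694)
step 6: x0=(0.8246, 1.2350) x1=(-1.7974, -1.9946) x2=(-0.0837, -0.8264) x3=(0.6786, -1.6626) x4=(-1.4422, -0.0766)
step 7: x0=(0.8165, 1.2077) x1=(-1.7760, -1.9948) x2=(-0.0752, -0.8130) x3=(0.6580, -1.6476) x4=(-1.4472, -0.0843)
step 8: x0=(0.8064, 1.1772) x1=(-1.7534, -1.9939) x2=(-0.0670, -0.7993) x3=(0.6364, -1.6316) x4=(-1.4512, -0.0923)
step 9: x0=(0.7943, 1.1438) x1=(-1.7298, -1.9920) x2=(-0.0591, -0.7854) x3=(0.6139, -1.6146) x4=(-1.4542, -0.1008)
step 10: x0=(0.7804, 1.1074) x1=(-1.7050, -1.9890) x2=(-0.0515, -0.7711) x3=(0.5905, -1.5968) x4=(-1.4562, -0.1096)
step 11: x0=(0.7645, 1.0681) x1=(-1.6791, -1.9850) x2=(-0.0443, -0.7566) x3=(0.5662, -1.5781) x4=(-1.4571, -0.1189)
step 12: x0=(0.7467, 1.0261) x1=(-1.6523, -1.9800) x2=(-0.0374, -0.7419) x3=(0.5411, -1.5585) x4=(-1.4571, -0.1285)
step 13: x0=(0.7272, 0.9814) x1=(-1.6244, -1.9739) x2=(-0.0308, -0.7270) x3=(0.5152, -1.5382) x4=(-1.4561, -0.1385)
step 14: x0=(0.7060, 0.9342) x1=(-1.5955, -1.9668) x2=(-0.0246, -0.7119) x3=(0.4885, -1.5172) x4=(-1.4541, -0.1488)
step 15: x0=(0.6830, 0.8846) x1=(-1.5657, -1.9588) x2=(-0.0187, -0.6966) x3=(0.4612, -1.4956) x4=(-1.4512, -0.1595)
step 16: x0=(0.6585, 0.8328) x1=(-1.5351, -1.9499) x2=(-0.0132, -0.6812) x3=(0.4332, -1.4733) x4=(-1.4473, -0.1705)
step 17: x0=(0.6324, 0.7788) x1=(-1.5036, -1.9400) x2=(-0.0080, -0.6657) x3=(0.4045, -1.4505) x4=(-1.4426, -0.1819)
step 18: x0=(0.6048, 0.7227) x1=(-1.4713, -1.9292) x2=(-0.0033, -0.6500) x3=(0.3753, -1.4272) x4=(-1.4371, -0.1935)
step 19: x0=(0.5759, 0.6649) x1=(-1.4382, -1.9176) x2=(0.0011, -0.6343) x3=(0.3456, -1.4035) x4=(-1.4307, -0.2055)
step 20: x0=(0.5456, 0.6053) x1=(-1.4044, -1.9052) x2=(0.0051, -0.6185) x3=(0.3154, -1.3794) x4=(-1.4235, -0.2177)
step 21: x0=(0.5141, 0.5441) x1=(-1.3699, -1.8919) x2=(0.0088, -0.6026) x3=(0.2847, -1.3550) x4=(-1.4156, -0.2302)
step 22: x0=(0.4815, 0.4815) x1=(-1.3349, -1.8780) x2=(0.0120, -0.5868) x3=(0.2536, -1.3304) x4=(-1.4070, -0.2430)
step 23: x0=(0.4478, 0.4177) x1=(-1.2992, -1.8633) x2=(0.0149, -0.5709) x3=(0.2221, -1.3055) x4=(-1.3977, -0.2560)

no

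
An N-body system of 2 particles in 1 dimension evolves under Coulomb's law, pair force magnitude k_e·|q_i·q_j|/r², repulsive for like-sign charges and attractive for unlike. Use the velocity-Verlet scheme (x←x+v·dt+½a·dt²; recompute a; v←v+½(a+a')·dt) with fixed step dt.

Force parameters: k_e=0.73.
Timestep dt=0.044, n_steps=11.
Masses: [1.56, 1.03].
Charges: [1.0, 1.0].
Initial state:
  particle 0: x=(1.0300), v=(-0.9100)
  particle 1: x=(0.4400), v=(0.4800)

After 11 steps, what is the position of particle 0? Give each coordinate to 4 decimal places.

(0.8545)

step 0: x0=(1.0300) x1=(0.4400)
step 1: x0=(0.9913) x1=(0.4591)
step 2: x0=(0.9557) x1=(0.4735)
step 3: x0=(0.9241) x1=(0.4819)
step 4: x0=(0.8971) x1=(0.4832)
step 5: x0=(0.8753) x1=(0.4766)
step 6: x0=(0.8593) x1=(0.4614)
step 7: x0=(0.8490) x1=(0.4374)
step 8: x0=(0.8441) x1=(0.4054)
step 9: x0=(0.8438) x1=(0.3663)
step 10: x0=(0.8475) x1=(0.3211)
step 11: x0=(0.8545) x1=(0.2710)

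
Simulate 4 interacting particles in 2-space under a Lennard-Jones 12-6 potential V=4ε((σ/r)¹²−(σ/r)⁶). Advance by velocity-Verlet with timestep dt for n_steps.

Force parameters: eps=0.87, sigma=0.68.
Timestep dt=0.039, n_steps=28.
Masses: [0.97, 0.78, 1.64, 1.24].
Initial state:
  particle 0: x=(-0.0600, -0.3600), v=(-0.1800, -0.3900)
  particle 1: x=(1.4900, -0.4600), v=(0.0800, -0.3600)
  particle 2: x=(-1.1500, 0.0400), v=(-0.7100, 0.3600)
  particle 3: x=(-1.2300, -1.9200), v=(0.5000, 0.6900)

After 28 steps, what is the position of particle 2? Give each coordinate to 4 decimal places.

(-1.8380, 0.3854)

step 0: x0=(-0.0600, -0.3600) x1=(1.4900, -0.4600) x2=(-1.1500, 0.0400) x3=(-1.2300, -1.9200)
step 1: x0=(-0.0674, -0.3750) x1=(1.4930, -0.4740) x2=(-1.1774, 0.0539) x3=(-1.2105, -1.8931)
step 2: x0=(-0.0756, -0.3898) x1=(1.4959, -0.4881) x2=(-1.2043, 0.0676) x3=(-1.1910, -1.8661)
step 3: x0=(-0.0844, -0.4043) x1=(1.4986, -0.5021) x2=(-1.2308, 0.0812) x3=(-1.1714, -1.8391)
step 4: x0=(-0.0936, -0.4186) x1=(1.5011, -0.5161) x2=(-1.2569, 0.0945) x3=(-1.1518, -1.8120)
step 5: x0=(-0.1034, -0.4328) x1=(1.5034, -0.5301) x2=(-1.2827, 0.1077) x3=(-1.1322, -1.7848)
step 6: x0=(-0.1135, -0.4468) x1=(1.5056, -0.5441) x2=(-1.3083, 0.1208) x3=(-1.1126, -1.7576)
step 7: x0=(-0.1239, -0.4607) x1=(1.5077, -0.5580) x2=(-1.3336, 0.1337) x3=(-1.0929, -1.7303)
step 8: x0=(-0.1347, -0.4745) x1=(1.5097, -0.5720) x2=(-1.3586, 0.1465) x3=(-1.0732, -1.7028)
step 9: x0=(-0.1458, -0.4883) x1=(1.5115, -0.5860) x2=(-1.3835, 0.1592) x3=(-1.0534, -1.6753)
step 10: x0=(-0.1572, -0.5021) x1=(1.5132, -0.5999) x2=(-1.4083, 0.1717) x3=(-1.0335, -1.6476)
step 11: x0=(-0.1688, -0.5160) x1=(1.5148, -0.6139) x2=(-1.4329, 0.1842) x3=(-1.0135, -1.6197)
step 12: x0=(-0.1808, -0.5300) x1=(1.5163, -0.6278) x2=(-1.4573, 0.1966) x3=(-0.9933, -1.5915)
step 13: x0=(-0.1932, -0.5442) x1=(1.5176, -0.6418) x2=(-1.4817, 0.2089) x3=(-0.9730, -1.5631)
step 14: x0=(-0.2059, -0.5588) x1=(1.5189, -0.6557) x2=(-1.5059, 0.2211) x3=(-0.9524, -1.5344)
step 15: x0=(-0.2192, -0.5739) x1=(1.5201, -0.6697) x2=(-1.5301, 0.2332) x3=(-0.9315, -1.5051)
step 16: x0=(-0.2332, -0.5897) x1=(1.5212, -0.6836) x2=(-1.5541, 0.2452) x3=(-0.9101, -1.4752)
step 17: x0=(-0.2480, -0.6064) x1=(1.5222, -0.6975) x2=(-1.5781, 0.2572) x3=(-0.8881, -1.4444)
step 18: x0=(-0.2640, -0.6247) x1=(1.5231, -0.7114) x2=(-1.6020, 0.2691) x3=(-0.8652, -1.4124)
step 19: x0=(-0.2818, -0.6450) x1=(1.5240, -0.7254) x2=(-1.6258, 0.2810) x3=(-0.8410, -1.3786)
step 20: x0=(-0.3019, -0.6684) x1=(1.5248, -0.7393) x2=(-1.6496, 0.2928) x3=(-0.8149, -1.3425)
step 21: x0=(-0.3249, -0.6955) x1=(1.5255, -0.7532) x2=(-1.6733, 0.3045) x3=(-0.7867, -1.3032)
step 22: x0=(-0.3480, -0.7226) x1=(1.5262, -0.7671) x2=(-1.6970, 0.3162) x3=(-0.7584, -1.2640)
step 23: x0=(-0.3415, -0.7106) x1=(1.5268, -0.7811) x2=(-1.7206, 0.3279) x3=(-0.7533, -1.2553)
step 24: x0=(-0.3082, -0.6630) x1=(1.5273, -0.7950) x2=(-1.7441, 0.3394) x3=(-0.7691, -1.2743)
step 25: x0=(-0.2752, -0.6158) x1=(1.5278, -0.8089) x2=(-1.7676, 0.3510) x3=(-0.7848, -1.2930)
step 26: x0=(-0.2450, -0.5723) x1=(1.5282, -0.8228) x2=(-1.7911, 0.3625) x3=(-0.7983, -1.3087)
step 27: x0=(-0.2172, -0.5320) x1=(1.5285, -0.8368) x2=(-1.8146, 0.3740) x3=(-0.8099, -1.3220)
step 28: x0=(-0.1910, -0.4938) x1=(1.5287, -0.8507) x2=(-1.8380, 0.3854) x3=(-0.8202, -1.3335)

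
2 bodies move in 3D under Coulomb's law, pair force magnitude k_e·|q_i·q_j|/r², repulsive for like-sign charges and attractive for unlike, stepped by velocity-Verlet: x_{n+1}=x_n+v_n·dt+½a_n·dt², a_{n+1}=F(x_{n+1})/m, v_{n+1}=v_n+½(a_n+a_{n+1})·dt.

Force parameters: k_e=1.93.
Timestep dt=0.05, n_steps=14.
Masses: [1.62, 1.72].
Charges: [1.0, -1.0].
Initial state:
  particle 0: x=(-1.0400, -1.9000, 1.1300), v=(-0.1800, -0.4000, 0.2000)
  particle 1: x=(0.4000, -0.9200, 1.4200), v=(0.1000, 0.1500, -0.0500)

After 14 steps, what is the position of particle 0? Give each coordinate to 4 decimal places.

step 0: x0=(-1.0400, -1.9000, 1.1300) x1=(0.4000, -0.9200, 1.4200)
step 1: x0=(-1.0486, -1.9197, 1.1401) x1=(0.4046, -0.9127, 1.4174)
step 2: x0=(-1.0565, -1.9389, 1.1503) x1=(0.4086, -0.9060, 1.4147)
step 3: x0=(-1.0636, -1.9576, 1.1607) x1=(0.4118, -0.8997, 1.4119)
step 4: x0=(-1.0700, -1.9758, 1.1711) x1=(0.4143, -0.8939, 1.4089)
step 5: x0=(-1.0757, -1.9935, 1.1817) x1=(0.4162, -0.8886, 1.4059)
step 6: x0=(-1.0807, -2.0107, 1.1924) x1=(0.4175, -0.8838, 1.4027)
step 7: x0=(-1.0851, -2.0273, 1.2032) x1=(0.4181, -0.8794, 1.3995)
step 8: x0=(-1.0888, -2.0435, 1.2141) x1=(0.4182, -0.8755, 1.3962)
step 9: x0=(-1.0919, -2.0592, 1.2250) x1=(0.4176, -0.8721, 1.3928)
step 10: x0=(-1.0944, -2.0744, 1.2360) x1=(0.4164, -0.8691, 1.3893)
step 11: x0=(-1.0962, -2.0891, 1.2471) x1=(0.4147, -0.8666, 1.3858)
step 12: x0=(-1.0974, -2.1033, 1.2582) x1=(0.4124, -0.8646, 1.3822)
step 13: x0=(-1.0980, -2.1170, 1.2694) x1=(0.4095, -0.8630, 1.3786)
step 14: x0=(-1.0981, -2.1302, 1.2806) x1=(0.4060, -0.8619, 1.3750)

(-1.0981, -2.1302, 1.2806)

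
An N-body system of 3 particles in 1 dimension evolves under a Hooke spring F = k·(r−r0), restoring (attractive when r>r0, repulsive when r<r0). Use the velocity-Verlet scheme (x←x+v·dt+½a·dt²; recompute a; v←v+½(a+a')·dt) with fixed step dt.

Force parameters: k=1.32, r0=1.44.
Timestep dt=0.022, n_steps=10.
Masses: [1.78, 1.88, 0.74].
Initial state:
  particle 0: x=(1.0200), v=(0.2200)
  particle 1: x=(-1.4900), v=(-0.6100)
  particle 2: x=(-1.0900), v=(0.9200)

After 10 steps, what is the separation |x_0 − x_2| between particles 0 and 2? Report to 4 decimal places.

1.8594

step 0: x0=(1.0200) x1=(-1.4900) x2=(-1.0900)
step 1: x0=(1.0245) x1=(-1.5034) x2=(-1.0690)
step 2: x0=(1.0284) x1=(-1.5168) x2=(-1.0466)
step 3: x0=(1.0317) x1=(-1.5301) x2=(-1.0228)
step 4: x0=(1.0344) x1=(-1.5434) x2=(-0.9977)
step 5: x0=(1.0364) x1=(-1.5566) x2=(-0.9713)
step 6: x0=(1.0378) x1=(-1.5697) x2=(-0.9436)
step 7: x0=(1.0386) x1=(-1.5827) x2=(-0.9148)
step 8: x0=(1.0388) x1=(-1.5955) x2=(-0.8849)
step 9: x0=(1.0384) x1=(-1.6082) x2=(-0.8539)
step 10: x0=(1.0374) x1=(-1.6207) x2=(-0.8220)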